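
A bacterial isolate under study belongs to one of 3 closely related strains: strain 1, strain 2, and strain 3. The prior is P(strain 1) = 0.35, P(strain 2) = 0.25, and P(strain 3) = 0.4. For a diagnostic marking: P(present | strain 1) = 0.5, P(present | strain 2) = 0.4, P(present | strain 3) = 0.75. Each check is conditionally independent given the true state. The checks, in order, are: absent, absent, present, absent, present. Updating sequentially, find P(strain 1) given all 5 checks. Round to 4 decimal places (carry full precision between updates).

Apply Bayes' rule sequentially, carrying P(strain 1) forward.
After 'absent': normaliser = 0.5·0.3500 + 0.6·0.2500 + 0.25·0.4000; P(strain 1) ≈ 0.4118, P(strain 2) ≈ 0.3529, P(strain 3) ≈ 0.2353
After 'absent': normaliser = 0.5·0.4118 + 0.6·0.3529 + 0.25·0.2353; P(strain 1) ≈ 0.4321, P(strain 2) ≈ 0.4444, P(strain 3) ≈ 0.1235
After 'present': normaliser = 0.5·0.4321 + 0.4·0.4444 + 0.75·0.1235; P(strain 1) ≈ 0.4442, P(strain 2) ≈ 0.3655, P(strain 3) ≈ 0.1904
After 'absent': normaliser = 0.5·0.4442 + 0.6·0.3655 + 0.25·0.1904; P(strain 1) ≈ 0.4542, P(strain 2) ≈ 0.4485, P(strain 3) ≈ 0.0973
After 'present': normaliser = 0.5·0.4542 + 0.4·0.4485 + 0.75·0.0973; P(strain 1) ≈ 0.4736, P(strain 2) ≈ 0.3741, P(strain 3) ≈ 0.1522

0.4736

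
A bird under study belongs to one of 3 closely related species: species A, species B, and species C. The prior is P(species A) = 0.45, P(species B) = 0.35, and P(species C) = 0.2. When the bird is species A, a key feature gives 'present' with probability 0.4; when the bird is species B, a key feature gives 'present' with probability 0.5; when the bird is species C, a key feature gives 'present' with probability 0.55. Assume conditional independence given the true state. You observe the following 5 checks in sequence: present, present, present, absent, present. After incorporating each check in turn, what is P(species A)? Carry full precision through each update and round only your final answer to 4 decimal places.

0.2650

After 'present': normaliser = 0.4·0.4500 + 0.5·0.3500 + 0.55·0.2000; P(species A) ≈ 0.3871, P(species B) ≈ 0.3763, P(species C) ≈ 0.2366
After 'present': normaliser = 0.4·0.3871 + 0.5·0.3763 + 0.55·0.2366; P(species A) ≈ 0.3273, P(species B) ≈ 0.3977, P(species C) ≈ 0.2750
After 'present': normaliser = 0.4·0.3273 + 0.5·0.3977 + 0.55·0.2750; P(species A) ≈ 0.2721, P(species B) ≈ 0.4134, P(species C) ≈ 0.3144
After 'absent': normaliser = 0.6·0.2721 + 0.5·0.4134 + 0.45·0.3144; P(species A) ≈ 0.3192, P(species B) ≈ 0.4041, P(species C) ≈ 0.2766
After 'present': normaliser = 0.4·0.3192 + 0.5·0.4041 + 0.55·0.2766; P(species A) ≈ 0.2650, P(species B) ≈ 0.4193, P(species C) ≈ 0.3157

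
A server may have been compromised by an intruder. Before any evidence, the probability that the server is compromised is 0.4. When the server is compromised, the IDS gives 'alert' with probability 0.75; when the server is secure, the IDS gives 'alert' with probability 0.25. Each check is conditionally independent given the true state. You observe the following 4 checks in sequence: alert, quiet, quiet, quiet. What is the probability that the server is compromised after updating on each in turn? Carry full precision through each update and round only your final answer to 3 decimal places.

0.069

After 'alert': P(compromised) = 0.75·0.4000 / (0.75·0.4000 + 0.25·0.6000) ≈ 0.6667
After 'quiet': P(compromised) = 0.25·0.6667 / (0.25·0.6667 + 0.75·0.3333) ≈ 0.4000
After 'quiet': P(compromised) = 0.25·0.4000 / (0.25·0.4000 + 0.75·0.6000) ≈ 0.1818
After 'quiet': P(compromised) = 0.25·0.1818 / (0.25·0.1818 + 0.75·0.8182) ≈ 0.0690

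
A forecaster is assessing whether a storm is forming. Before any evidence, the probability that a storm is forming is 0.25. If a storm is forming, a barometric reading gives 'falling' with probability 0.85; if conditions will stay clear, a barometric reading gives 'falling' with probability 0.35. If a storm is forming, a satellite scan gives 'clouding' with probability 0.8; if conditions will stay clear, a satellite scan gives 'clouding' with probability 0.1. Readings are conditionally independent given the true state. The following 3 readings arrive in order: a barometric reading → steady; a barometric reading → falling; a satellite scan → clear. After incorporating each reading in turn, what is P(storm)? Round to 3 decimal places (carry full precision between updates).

0.040

After a barometric reading='steady': P(storm) = 0.15·0.2500 / (0.15·0.2500 + 0.65·0.7500) ≈ 0.0714
After a barometric reading='falling': P(storm) = 0.85·0.0714 / (0.85·0.0714 + 0.35·0.9286) ≈ 0.1574
After a satellite scan='clear': P(storm) = 0.2·0.1574 / (0.2·0.1574 + 0.9·0.8426) ≈ 0.0399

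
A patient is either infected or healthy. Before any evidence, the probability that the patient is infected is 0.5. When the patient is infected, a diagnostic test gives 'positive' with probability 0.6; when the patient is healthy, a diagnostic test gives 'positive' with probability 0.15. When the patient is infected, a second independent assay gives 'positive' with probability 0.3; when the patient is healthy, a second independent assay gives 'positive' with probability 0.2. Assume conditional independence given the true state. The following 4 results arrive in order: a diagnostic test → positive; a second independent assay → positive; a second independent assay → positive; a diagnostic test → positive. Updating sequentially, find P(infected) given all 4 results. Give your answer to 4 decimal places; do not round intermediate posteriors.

0.9730

Each posterior becomes the prior for the next update.
After a diagnostic test='positive': P(infected) = 0.6·0.5000 / (0.6·0.5000 + 0.15·0.5000) ≈ 0.8000
After a second independent assay='positive': P(infected) = 0.3·0.8000 / (0.3·0.8000 + 0.2·0.2000) ≈ 0.8571
After a second independent assay='positive': P(infected) = 0.3·0.8571 / (0.3·0.8571 + 0.2·0.1429) ≈ 0.9000
After a diagnostic test='positive': P(infected) = 0.6·0.9000 / (0.6·0.9000 + 0.15·0.1000) ≈ 0.9730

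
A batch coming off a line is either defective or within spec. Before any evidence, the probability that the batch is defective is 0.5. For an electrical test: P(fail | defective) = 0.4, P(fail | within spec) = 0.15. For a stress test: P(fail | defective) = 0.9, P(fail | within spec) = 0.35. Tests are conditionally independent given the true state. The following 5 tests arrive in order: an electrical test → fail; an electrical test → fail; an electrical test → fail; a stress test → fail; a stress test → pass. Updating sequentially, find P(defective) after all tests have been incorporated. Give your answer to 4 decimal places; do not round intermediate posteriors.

0.8824

After an electrical test='fail': P(defective) = 0.4·0.5000 / (0.4·0.5000 + 0.15·0.5000) ≈ 0.7273
After an electrical test='fail': P(defective) = 0.4·0.7273 / (0.4·0.7273 + 0.15·0.2727) ≈ 0.8767
After an electrical test='fail': P(defective) = 0.4·0.8767 / (0.4·0.8767 + 0.15·0.1233) ≈ 0.9499
After a stress test='fail': P(defective) = 0.9·0.9499 / (0.9·0.9499 + 0.35·0.0501) ≈ 0.9799
After a stress test='pass': P(defective) = 0.1·0.9799 / (0.1·0.9799 + 0.65·0.0201) ≈ 0.8824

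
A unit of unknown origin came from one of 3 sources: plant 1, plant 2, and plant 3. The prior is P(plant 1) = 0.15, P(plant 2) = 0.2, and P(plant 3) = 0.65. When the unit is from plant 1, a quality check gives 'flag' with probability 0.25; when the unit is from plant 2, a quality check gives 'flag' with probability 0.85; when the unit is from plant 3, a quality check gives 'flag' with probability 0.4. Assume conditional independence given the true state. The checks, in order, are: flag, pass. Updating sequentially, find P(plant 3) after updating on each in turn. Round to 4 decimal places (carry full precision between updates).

0.7442

After 'flag': normaliser = 0.25·0.1500 + 0.85·0.2000 + 0.4·0.6500; P(plant 1) ≈ 0.0802, P(plant 2) ≈ 0.3636, P(plant 3) ≈ 0.5561
After 'pass': normaliser = 0.75·0.0802 + 0.15·0.3636 + 0.6·0.5561; P(plant 1) ≈ 0.1342, P(plant 2) ≈ 0.1216, P(plant 3) ≈ 0.7442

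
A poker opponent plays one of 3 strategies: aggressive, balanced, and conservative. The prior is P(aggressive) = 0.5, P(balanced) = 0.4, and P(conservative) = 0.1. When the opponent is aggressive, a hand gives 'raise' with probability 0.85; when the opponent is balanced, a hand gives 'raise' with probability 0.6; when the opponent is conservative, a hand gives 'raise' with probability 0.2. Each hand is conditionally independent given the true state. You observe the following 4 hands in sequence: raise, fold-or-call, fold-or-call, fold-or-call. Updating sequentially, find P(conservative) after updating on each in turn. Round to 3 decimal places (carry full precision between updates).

Each posterior becomes the prior for the next update.
After 'raise': normaliser = 0.85·0.5000 + 0.6·0.4000 + 0.2·0.1000; P(aggressive) ≈ 0.6204, P(balanced) ≈ 0.3504, P(conservative) ≈ 0.0292
After 'fold-or-call': normaliser = 0.15·0.6204 + 0.4·0.3504 + 0.8·0.0292; P(aggressive) ≈ 0.3627, P(balanced) ≈ 0.5462, P(conservative) ≈ 0.0910
After 'fold-or-call': normaliser = 0.15·0.3627 + 0.4·0.5462 + 0.8·0.0910; P(aggressive) ≈ 0.1574, P(balanced) ≈ 0.6320, P(conservative) ≈ 0.2107
After 'fold-or-call': normaliser = 0.15·0.1574 + 0.4·0.6320 + 0.8·0.2107; P(aggressive) ≈ 0.0531, P(balanced) ≈ 0.5682, P(conservative) ≈ 0.3788

0.379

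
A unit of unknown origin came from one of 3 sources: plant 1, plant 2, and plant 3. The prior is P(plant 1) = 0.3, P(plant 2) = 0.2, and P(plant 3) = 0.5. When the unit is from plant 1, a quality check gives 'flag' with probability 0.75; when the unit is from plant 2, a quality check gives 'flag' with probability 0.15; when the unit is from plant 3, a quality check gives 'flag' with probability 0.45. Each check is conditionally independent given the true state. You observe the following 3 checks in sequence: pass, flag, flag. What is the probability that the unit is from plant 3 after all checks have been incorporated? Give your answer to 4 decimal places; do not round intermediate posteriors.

After 'pass': normaliser = 0.25·0.3000 + 0.85·0.2000 + 0.55·0.5000; P(plant 1) ≈ 0.1442, P(plant 2) ≈ 0.3269, P(plant 3) ≈ 0.5288
After 'flag': normaliser = 0.75·0.1442 + 0.15·0.3269 + 0.45·0.5288; P(plant 1) ≈ 0.2737, P(plant 2) ≈ 0.1241, P(plant 3) ≈ 0.6022
After 'flag': normaliser = 0.75·0.2737 + 0.15·0.1241 + 0.45·0.6022; P(plant 1) ≈ 0.4148, P(plant 2) ≈ 0.0376, P(plant 3) ≈ 0.5476

0.5476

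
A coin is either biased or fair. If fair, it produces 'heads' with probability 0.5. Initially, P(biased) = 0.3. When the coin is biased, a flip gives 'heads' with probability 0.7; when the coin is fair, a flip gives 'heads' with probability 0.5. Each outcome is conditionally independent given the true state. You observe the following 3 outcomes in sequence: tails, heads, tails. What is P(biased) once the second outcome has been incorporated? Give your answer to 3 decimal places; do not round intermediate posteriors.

0.265

After 'tails': P(biased) = 0.3·0.3000 / (0.3·0.3000 + 0.5·0.7000) ≈ 0.2045
After 'heads': P(biased) = 0.7·0.2045 / (0.7·0.2045 + 0.5·0.7955) ≈ 0.2647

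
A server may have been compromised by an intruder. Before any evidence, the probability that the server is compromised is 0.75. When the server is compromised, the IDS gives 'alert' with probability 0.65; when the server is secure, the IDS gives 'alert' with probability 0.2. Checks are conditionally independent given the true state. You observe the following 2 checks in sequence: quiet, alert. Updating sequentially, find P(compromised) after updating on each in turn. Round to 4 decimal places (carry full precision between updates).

After 'quiet': P(compromised) = 0.35·0.7500 / (0.35·0.7500 + 0.8·0.2500) ≈ 0.5676
After 'alert': P(compromised) = 0.65·0.5676 / (0.65·0.5676 + 0.2·0.4324) ≈ 0.8101

0.8101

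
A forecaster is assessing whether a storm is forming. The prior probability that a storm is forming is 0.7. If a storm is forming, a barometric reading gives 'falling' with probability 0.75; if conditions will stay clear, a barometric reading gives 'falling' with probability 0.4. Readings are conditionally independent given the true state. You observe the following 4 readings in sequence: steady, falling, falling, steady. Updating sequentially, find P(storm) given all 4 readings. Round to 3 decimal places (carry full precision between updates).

Each posterior becomes the prior for the next update.
After 'steady': P(storm) = 0.25·0.7000 / (0.25·0.7000 + 0.6·0.3000) ≈ 0.4930
After 'falling': P(storm) = 0.75·0.4930 / (0.75·0.4930 + 0.4·0.5070) ≈ 0.6458
After 'falling': P(storm) = 0.75·0.6458 / (0.75·0.6458 + 0.4·0.3542) ≈ 0.7737
After 'steady': P(storm) = 0.25·0.7737 / (0.25·0.7737 + 0.6·0.2263) ≈ 0.5875

0.587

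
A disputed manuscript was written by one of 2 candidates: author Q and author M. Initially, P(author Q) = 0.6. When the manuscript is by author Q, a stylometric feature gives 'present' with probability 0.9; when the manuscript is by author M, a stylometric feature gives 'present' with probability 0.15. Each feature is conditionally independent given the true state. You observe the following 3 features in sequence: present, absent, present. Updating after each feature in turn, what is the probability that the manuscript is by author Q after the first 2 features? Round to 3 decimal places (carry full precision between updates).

0.514

After 'present': P(author Q) = 0.9·0.6000 / (0.9·0.6000 + 0.15·0.4000) ≈ 0.9000
After 'absent': P(author Q) = 0.1·0.9000 / (0.1·0.9000 + 0.85·0.1000) ≈ 0.5143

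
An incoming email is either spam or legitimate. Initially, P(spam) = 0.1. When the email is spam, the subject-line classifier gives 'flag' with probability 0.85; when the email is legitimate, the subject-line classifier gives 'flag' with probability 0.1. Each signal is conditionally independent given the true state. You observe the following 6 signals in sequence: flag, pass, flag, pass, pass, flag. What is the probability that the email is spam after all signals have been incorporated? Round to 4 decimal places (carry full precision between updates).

After 'flag': P(spam) = 0.85·0.1000 / (0.85·0.1000 + 0.1·0.9000) ≈ 0.4857
After 'pass': P(spam) = 0.15·0.4857 / (0.15·0.4857 + 0.9·0.5143) ≈ 0.1360
After 'flag': P(spam) = 0.85·0.1360 / (0.85·0.1360 + 0.1·0.8640) ≈ 0.5723
After 'pass': P(spam) = 0.15·0.5723 / (0.15·0.5723 + 0.9·0.4277) ≈ 0.1823
After 'pass': P(spam) = 0.15·0.1823 / (0.15·0.1823 + 0.9·0.8177) ≈ 0.0358
After 'flag': P(spam) = 0.85·0.0358 / (0.85·0.0358 + 0.1·0.9642) ≈ 0.2401

0.2401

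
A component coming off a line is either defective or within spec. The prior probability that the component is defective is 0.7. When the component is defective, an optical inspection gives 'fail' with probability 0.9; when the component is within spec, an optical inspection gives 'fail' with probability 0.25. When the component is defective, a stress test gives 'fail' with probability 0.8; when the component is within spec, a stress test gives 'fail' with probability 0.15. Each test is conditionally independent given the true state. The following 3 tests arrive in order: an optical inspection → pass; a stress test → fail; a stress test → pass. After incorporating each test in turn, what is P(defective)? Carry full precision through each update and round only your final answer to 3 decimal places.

0.281

After an optical inspection='pass': P(defective) = 0.1·0.7000 / (0.1·0.7000 + 0.75·0.3000) ≈ 0.2373
After a stress test='fail': P(defective) = 0.8·0.2373 / (0.8·0.2373 + 0.15·0.7627) ≈ 0.6240
After a stress test='pass': P(defective) = 0.2·0.6240 / (0.2·0.6240 + 0.85·0.3760) ≈ 0.2808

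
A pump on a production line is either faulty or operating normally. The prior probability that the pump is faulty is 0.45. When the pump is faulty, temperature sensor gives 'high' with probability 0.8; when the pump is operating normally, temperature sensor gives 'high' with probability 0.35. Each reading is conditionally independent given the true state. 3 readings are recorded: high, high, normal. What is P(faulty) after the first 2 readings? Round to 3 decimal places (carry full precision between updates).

After 'high': P(faulty) = 0.8·0.4500 / (0.8·0.4500 + 0.35·0.5500) ≈ 0.6516
After 'high': P(faulty) = 0.8·0.6516 / (0.8·0.6516 + 0.35·0.3484) ≈ 0.8104

0.810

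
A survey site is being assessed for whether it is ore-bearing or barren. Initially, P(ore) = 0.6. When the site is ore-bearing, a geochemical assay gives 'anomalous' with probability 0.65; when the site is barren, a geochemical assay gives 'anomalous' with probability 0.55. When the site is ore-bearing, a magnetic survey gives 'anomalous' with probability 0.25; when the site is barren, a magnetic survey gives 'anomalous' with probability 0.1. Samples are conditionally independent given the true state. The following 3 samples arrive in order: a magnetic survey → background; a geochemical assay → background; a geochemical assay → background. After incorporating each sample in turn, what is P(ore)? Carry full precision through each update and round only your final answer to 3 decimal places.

Each posterior becomes the prior for the next update.
After a magnetic survey='background': P(ore) = 0.75·0.6000 / (0.75·0.6000 + 0.9·0.4000) ≈ 0.5556
After a geochemical assay='background': P(ore) = 0.35·0.5556 / (0.35·0.5556 + 0.45·0.4444) ≈ 0.4930
After a geochemical assay='background': P(ore) = 0.35·0.4930 / (0.35·0.4930 + 0.45·0.5070) ≈ 0.4306

0.431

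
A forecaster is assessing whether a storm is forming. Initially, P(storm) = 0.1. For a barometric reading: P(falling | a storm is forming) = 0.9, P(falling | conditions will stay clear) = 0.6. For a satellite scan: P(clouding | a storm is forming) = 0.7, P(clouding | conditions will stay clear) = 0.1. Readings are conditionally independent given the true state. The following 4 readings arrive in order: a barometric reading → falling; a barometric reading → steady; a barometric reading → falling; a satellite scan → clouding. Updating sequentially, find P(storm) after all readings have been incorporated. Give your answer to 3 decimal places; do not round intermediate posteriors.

Each posterior becomes the prior for the next update.
After a barometric reading='falling': P(storm) = 0.9·0.1000 / (0.9·0.1000 + 0.6·0.9000) ≈ 0.1429
After a barometric reading='steady': P(storm) = 0.1·0.1429 / (0.1·0.1429 + 0.4·0.8571) ≈ 0.0400
After a barometric reading='falling': P(storm) = 0.9·0.0400 / (0.9·0.0400 + 0.6·0.9600) ≈ 0.0588
After a satellite scan='clouding': P(storm) = 0.7·0.0588 / (0.7·0.0588 + 0.1·0.9412) ≈ 0.3043

0.304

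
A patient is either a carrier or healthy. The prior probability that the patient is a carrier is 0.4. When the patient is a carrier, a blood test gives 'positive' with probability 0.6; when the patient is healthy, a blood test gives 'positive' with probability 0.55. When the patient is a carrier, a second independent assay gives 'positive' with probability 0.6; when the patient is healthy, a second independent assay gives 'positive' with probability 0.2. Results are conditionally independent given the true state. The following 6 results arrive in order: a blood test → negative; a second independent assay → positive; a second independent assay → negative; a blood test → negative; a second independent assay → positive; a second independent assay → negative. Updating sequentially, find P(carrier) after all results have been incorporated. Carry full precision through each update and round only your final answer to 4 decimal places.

After a blood test='negative': P(carrier) = 0.4·0.4000 / (0.4·0.4000 + 0.45·0.6000) ≈ 0.3721
After a second independent assay='positive': P(carrier) = 0.6·0.3721 / (0.6·0.3721 + 0.2·0.6279) ≈ 0.6400
After a second independent assay='negative': P(carrier) = 0.4·0.6400 / (0.4·0.6400 + 0.8·0.3600) ≈ 0.4706
After a blood test='negative': P(carrier) = 0.4·0.4706 / (0.4·0.4706 + 0.45·0.5294) ≈ 0.4414
After a second independent assay='positive': P(carrier) = 0.6·0.4414 / (0.6·0.4414 + 0.2·0.5586) ≈ 0.7033
After a second independent assay='negative': P(carrier) = 0.4·0.7033 / (0.4·0.7033 + 0.8·0.2967) ≈ 0.5424

0.5424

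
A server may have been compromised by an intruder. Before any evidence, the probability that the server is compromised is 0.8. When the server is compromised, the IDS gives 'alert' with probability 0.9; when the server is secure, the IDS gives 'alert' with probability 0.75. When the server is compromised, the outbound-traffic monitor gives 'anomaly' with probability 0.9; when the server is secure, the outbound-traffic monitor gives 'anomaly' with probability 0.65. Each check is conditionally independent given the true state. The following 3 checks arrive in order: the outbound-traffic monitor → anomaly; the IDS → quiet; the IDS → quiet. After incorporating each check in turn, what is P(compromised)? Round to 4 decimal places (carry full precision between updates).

0.4698

Apply Bayes' rule sequentially, carrying P(compromised) forward.
After the outbound-traffic monitor='anomaly': P(compromised) = 0.9·0.8000 / (0.9·0.8000 + 0.65·0.2000) ≈ 0.8471
After the IDS='quiet': P(compromised) = 0.1·0.8471 / (0.1·0.8471 + 0.25·0.1529) ≈ 0.6890
After the IDS='quiet': P(compromised) = 0.1·0.6890 / (0.1·0.6890 + 0.25·0.3110) ≈ 0.4698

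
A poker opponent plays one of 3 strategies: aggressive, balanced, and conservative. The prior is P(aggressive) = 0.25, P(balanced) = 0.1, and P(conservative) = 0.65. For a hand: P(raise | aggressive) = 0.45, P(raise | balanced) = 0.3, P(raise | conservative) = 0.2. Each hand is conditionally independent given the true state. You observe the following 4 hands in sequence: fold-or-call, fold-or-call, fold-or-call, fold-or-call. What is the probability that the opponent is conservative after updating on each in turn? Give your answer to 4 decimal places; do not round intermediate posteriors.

0.8503

After 'fold-or-call': normaliser = 0.55·0.2500 + 0.7·0.1000 + 0.8·0.6500; P(aggressive) ≈ 0.1890, P(balanced) ≈ 0.0962, P(conservative) ≈ 0.7148
After 'fold-or-call': normaliser = 0.55·0.1890 + 0.7·0.0962 + 0.8·0.7148; P(aggressive) ≈ 0.1399, P(balanced) ≈ 0.0906, P(conservative) ≈ 0.7695
After 'fold-or-call': normaliser = 0.55·0.1399 + 0.7·0.0906 + 0.8·0.7695; P(aggressive) ≈ 0.1018, P(balanced) ≈ 0.0839, P(conservative) ≈ 0.8143
After 'fold-or-call': normaliser = 0.55·0.1018 + 0.7·0.0839 + 0.8·0.8143; P(aggressive) ≈ 0.0731, P(balanced) ≈ 0.0767, P(conservative) ≈ 0.8503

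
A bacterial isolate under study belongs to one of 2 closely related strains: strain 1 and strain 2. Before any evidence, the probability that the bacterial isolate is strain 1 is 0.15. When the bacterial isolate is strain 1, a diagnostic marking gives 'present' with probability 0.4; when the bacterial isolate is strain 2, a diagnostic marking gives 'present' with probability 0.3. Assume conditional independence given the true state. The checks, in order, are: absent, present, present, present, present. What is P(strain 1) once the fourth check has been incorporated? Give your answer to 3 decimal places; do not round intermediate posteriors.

0.264

After 'absent': P(strain 1) = 0.6·0.1500 / (0.6·0.1500 + 0.7·0.8500) ≈ 0.1314
After 'present': P(strain 1) = 0.4·0.1314 / (0.4·0.1314 + 0.3·0.8686) ≈ 0.1678
After 'present': P(strain 1) = 0.4·0.1678 / (0.4·0.1678 + 0.3·0.8322) ≈ 0.2119
After 'present': P(strain 1) = 0.4·0.2119 / (0.4·0.2119 + 0.3·0.7881) ≈ 0.2639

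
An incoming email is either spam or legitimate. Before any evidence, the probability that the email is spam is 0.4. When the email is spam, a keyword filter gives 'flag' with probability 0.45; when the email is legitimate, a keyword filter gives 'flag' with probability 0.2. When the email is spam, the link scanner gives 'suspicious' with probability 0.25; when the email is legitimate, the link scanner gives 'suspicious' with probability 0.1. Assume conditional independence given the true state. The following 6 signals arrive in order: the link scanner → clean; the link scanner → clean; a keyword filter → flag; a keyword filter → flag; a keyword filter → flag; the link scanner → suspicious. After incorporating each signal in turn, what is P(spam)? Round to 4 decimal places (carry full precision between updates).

Apply Bayes' rule sequentially, carrying P(spam) forward.
After the link scanner='clean': P(spam) = 0.75·0.4000 / (0.75·0.4000 + 0.9·0.6000) ≈ 0.3571
After the link scanner='clean': P(spam) = 0.75·0.3571 / (0.75·0.3571 + 0.9·0.6429) ≈ 0.3165
After a keyword filter='flag': P(spam) = 0.45·0.3165 / (0.45·0.3165 + 0.2·0.6835) ≈ 0.5102
After a keyword filter='flag': P(spam) = 0.45·0.5102 / (0.45·0.5102 + 0.2·0.4898) ≈ 0.7009
After a keyword filter='flag': P(spam) = 0.45·0.7009 / (0.45·0.7009 + 0.2·0.2991) ≈ 0.8406
After the link scanner='suspicious': P(spam) = 0.25·0.8406 / (0.25·0.8406 + 0.1·0.1594) ≈ 0.9295

0.9295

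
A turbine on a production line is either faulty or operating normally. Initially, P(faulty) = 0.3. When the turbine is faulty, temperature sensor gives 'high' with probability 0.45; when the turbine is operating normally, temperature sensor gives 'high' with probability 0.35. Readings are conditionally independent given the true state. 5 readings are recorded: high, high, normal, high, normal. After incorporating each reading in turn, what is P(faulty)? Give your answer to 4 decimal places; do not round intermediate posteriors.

Apply Bayes' rule sequentially, carrying P(faulty) forward.
After 'high': P(faulty) = 0.45·0.3000 / (0.45·0.3000 + 0.35·0.7000) ≈ 0.3553
After 'high': P(faulty) = 0.45·0.3553 / (0.45·0.3553 + 0.35·0.6447) ≈ 0.4147
After 'normal': P(faulty) = 0.55·0.4147 / (0.55·0.4147 + 0.65·0.5853) ≈ 0.3748
After 'high': P(faulty) = 0.45·0.3748 / (0.45·0.3748 + 0.35·0.6252) ≈ 0.4353
After 'normal': P(faulty) = 0.55·0.4353 / (0.55·0.4353 + 0.65·0.5647) ≈ 0.3947

0.3947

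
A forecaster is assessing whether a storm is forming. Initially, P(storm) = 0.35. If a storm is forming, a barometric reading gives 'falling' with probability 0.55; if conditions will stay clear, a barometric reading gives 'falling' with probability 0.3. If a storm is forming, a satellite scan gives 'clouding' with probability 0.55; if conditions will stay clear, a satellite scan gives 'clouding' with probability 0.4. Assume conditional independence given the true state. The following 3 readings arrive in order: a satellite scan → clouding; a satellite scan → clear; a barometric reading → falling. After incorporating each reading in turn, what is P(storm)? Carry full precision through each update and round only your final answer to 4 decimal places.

0.5045

After a satellite scan='clouding': P(storm) = 0.55·0.3500 / (0.55·0.3500 + 0.4·0.6500) ≈ 0.4254
After a satellite scan='clear': P(storm) = 0.45·0.4254 / (0.45·0.4254 + 0.6·0.5746) ≈ 0.3570
After a barometric reading='falling': P(storm) = 0.55·0.3570 / (0.55·0.3570 + 0.3·0.6430) ≈ 0.5045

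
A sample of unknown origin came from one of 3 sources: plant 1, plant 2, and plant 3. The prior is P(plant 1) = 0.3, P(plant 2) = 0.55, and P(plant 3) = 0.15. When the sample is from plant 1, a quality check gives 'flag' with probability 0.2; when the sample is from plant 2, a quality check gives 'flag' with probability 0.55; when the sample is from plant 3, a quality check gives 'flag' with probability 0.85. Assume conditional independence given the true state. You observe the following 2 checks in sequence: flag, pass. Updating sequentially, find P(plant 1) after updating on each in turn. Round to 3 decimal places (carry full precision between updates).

0.236

After 'flag': normaliser = 0.2·0.3000 + 0.55·0.5500 + 0.85·0.1500; P(plant 1) ≈ 0.1224, P(plant 2) ≈ 0.6173, P(plant 3) ≈ 0.2602
After 'pass': normaliser = 0.8·0.1224 + 0.45·0.6173 + 0.15·0.2602; P(plant 1) ≈ 0.2362, P(plant 2) ≈ 0.6697, P(plant 3) ≈ 0.0941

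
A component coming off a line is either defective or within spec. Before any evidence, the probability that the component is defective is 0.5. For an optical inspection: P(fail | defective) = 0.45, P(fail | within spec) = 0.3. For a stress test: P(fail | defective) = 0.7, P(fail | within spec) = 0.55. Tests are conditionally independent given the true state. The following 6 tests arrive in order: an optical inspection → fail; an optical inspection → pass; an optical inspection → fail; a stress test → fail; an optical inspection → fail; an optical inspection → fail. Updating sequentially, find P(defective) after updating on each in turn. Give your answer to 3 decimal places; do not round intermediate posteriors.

0.835

After an optical inspection='fail': P(defective) = 0.45·0.5000 / (0.45·0.5000 + 0.3·0.5000) ≈ 0.6000
After an optical inspection='pass': P(defective) = 0.55·0.6000 / (0.55·0.6000 + 0.7·0.4000) ≈ 0.5410
After an optical inspection='fail': P(defective) = 0.45·0.5410 / (0.45·0.5410 + 0.3·0.4590) ≈ 0.6387
After a stress test='fail': P(defective) = 0.7·0.6387 / (0.7·0.6387 + 0.55·0.3613) ≈ 0.6923
After an optical inspection='fail': P(defective) = 0.45·0.6923 / (0.45·0.6923 + 0.3·0.3077) ≈ 0.7714
After an optical inspection='fail': P(defective) = 0.45·0.7714 / (0.45·0.7714 + 0.3·0.2286) ≈ 0.8351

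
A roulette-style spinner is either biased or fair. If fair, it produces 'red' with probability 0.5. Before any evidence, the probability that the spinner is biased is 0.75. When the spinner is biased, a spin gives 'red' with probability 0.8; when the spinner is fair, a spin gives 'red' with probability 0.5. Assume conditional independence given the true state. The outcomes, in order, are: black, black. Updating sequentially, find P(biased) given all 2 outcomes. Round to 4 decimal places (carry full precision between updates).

After 'black': P(biased) = 0.2·0.7500 / (0.2·0.7500 + 0.5·0.2500) ≈ 0.5455
After 'black': P(biased) = 0.2·0.5455 / (0.2·0.5455 + 0.5·0.4545) ≈ 0.3243

0.3243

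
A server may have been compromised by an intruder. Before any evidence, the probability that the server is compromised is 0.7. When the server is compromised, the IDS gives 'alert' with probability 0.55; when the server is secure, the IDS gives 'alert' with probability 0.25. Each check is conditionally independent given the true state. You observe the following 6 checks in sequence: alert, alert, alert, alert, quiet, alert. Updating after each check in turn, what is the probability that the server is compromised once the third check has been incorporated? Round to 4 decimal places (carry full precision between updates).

After 'alert': P(compromised) = 0.55·0.7000 / (0.55·0.7000 + 0.25·0.3000) ≈ 0.8370
After 'alert': P(compromised) = 0.55·0.8370 / (0.55·0.8370 + 0.25·0.1630) ≈ 0.9187
After 'alert': P(compromised) = 0.55·0.9187 / (0.55·0.9187 + 0.25·0.0813) ≈ 0.9613

0.9613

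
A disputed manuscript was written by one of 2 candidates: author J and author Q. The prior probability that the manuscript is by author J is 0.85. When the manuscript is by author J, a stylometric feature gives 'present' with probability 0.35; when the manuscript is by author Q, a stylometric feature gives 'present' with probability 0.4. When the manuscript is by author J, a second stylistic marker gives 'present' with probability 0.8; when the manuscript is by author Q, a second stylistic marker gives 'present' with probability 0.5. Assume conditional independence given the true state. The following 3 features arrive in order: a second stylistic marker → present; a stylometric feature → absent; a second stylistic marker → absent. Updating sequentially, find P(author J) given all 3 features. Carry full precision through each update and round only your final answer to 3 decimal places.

Each posterior becomes the prior for the next update.
After a second stylistic marker='present': P(author J) = 0.8·0.8500 / (0.8·0.8500 + 0.5·0.1500) ≈ 0.9007
After a stylometric feature='absent': P(author J) = 0.65·0.9007 / (0.65·0.9007 + 0.6·0.0993) ≈ 0.9076
After a second stylistic marker='absent': P(author J) = 0.2·0.9076 / (0.2·0.9076 + 0.5·0.0924) ≈ 0.7971

0.797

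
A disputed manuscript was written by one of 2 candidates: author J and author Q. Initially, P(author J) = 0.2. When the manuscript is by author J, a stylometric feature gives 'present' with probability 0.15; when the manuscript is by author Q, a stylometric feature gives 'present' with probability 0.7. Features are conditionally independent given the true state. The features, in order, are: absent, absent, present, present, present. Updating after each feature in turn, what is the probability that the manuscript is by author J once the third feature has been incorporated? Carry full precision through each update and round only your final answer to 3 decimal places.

0.301

Each posterior becomes the prior for the next update.
After 'absent': P(author J) = 0.85·0.2000 / (0.85·0.2000 + 0.3·0.8000) ≈ 0.4146
After 'absent': P(author J) = 0.85·0.4146 / (0.85·0.4146 + 0.3·0.5854) ≈ 0.6674
After 'present': P(author J) = 0.15·0.6674 / (0.15·0.6674 + 0.7·0.3326) ≈ 0.3007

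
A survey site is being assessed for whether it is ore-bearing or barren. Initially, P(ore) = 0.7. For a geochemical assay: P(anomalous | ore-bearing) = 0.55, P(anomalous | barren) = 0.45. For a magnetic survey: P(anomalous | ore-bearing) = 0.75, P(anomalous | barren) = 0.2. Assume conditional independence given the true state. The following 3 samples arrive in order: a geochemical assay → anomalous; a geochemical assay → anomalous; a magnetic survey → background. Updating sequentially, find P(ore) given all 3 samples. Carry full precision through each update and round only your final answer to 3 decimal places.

Each posterior becomes the prior for the next update.
After a geochemical assay='anomalous': P(ore) = 0.55·0.7000 / (0.55·0.7000 + 0.45·0.3000) ≈ 0.7404
After a geochemical assay='anomalous': P(ore) = 0.55·0.7404 / (0.55·0.7404 + 0.45·0.2596) ≈ 0.7771
After a magnetic survey='background': P(ore) = 0.25·0.7771 / (0.25·0.7771 + 0.8·0.2229) ≈ 0.5214

0.521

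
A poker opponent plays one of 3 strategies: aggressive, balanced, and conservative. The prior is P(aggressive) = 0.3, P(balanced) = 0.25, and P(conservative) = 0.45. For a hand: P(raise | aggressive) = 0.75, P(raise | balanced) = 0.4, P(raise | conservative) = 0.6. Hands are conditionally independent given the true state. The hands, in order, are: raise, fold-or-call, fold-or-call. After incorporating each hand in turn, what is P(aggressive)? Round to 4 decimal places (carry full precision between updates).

After 'raise': normaliser = 0.75·0.3000 + 0.4·0.2500 + 0.6·0.4500; P(aggressive) ≈ 0.3782, P(balanced) ≈ 0.1681, P(conservative) ≈ 0.4538
After 'fold-or-call': normaliser = 0.25·0.3782 + 0.6·0.1681 + 0.4·0.4538; P(aggressive) ≈ 0.2508, P(balanced) ≈ 0.2676, P(conservative) ≈ 0.4816
After 'fold-or-call': normaliser = 0.25·0.2508 + 0.6·0.2676 + 0.4·0.4816; P(aggressive) ≈ 0.1508, P(balanced) ≈ 0.3860, P(conservative) ≈ 0.4632

0.1508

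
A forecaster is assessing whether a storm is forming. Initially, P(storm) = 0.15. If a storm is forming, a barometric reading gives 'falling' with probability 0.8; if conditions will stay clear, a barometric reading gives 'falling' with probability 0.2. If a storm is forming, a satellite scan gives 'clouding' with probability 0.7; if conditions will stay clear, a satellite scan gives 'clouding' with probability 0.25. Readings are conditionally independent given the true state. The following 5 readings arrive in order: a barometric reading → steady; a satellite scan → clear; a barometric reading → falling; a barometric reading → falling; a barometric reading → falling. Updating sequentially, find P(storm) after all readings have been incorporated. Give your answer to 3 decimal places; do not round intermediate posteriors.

0.530

Each posterior becomes the prior for the next update.
After a barometric reading='steady': P(storm) = 0.2·0.1500 / (0.2·0.1500 + 0.8·0.8500) ≈ 0.0423
After a satellite scan='clear': P(storm) = 0.3·0.0423 / (0.3·0.0423 + 0.75·0.9577) ≈ 0.0173
After a barometric reading='falling': P(storm) = 0.8·0.0173 / (0.8·0.0173 + 0.2·0.9827) ≈ 0.0659
After a barometric reading='falling': P(storm) = 0.8·0.0659 / (0.8·0.0659 + 0.2·0.9341) ≈ 0.2202
After a barometric reading='falling': P(storm) = 0.8·0.2202 / (0.8·0.2202 + 0.2·0.7798) ≈ 0.5304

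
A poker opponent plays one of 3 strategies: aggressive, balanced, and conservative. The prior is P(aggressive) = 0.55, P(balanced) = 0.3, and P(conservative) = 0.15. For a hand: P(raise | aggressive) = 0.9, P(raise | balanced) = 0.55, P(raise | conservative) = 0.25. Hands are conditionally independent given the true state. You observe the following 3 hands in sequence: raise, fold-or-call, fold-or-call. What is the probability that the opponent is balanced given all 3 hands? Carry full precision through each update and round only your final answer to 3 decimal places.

Apply Bayes' rule sequentially, carrying P(balanced) forward.
After 'raise': normaliser = 0.9·0.5500 + 0.55·0.3000 + 0.25·0.1500; P(aggressive) ≈ 0.7097, P(balanced) ≈ 0.2366, P(conservative) ≈ 0.0538
After 'fold-or-call': normaliser = 0.1·0.7097 + 0.45·0.2366 + 0.75·0.0538; P(aggressive) ≈ 0.3259, P(balanced) ≈ 0.4889, P(conservative) ≈ 0.1852
After 'fold-or-call': normaliser = 0.1·0.3259 + 0.45·0.4889 + 0.75·0.1852; P(aggressive) ≈ 0.0833, P(balanced) ≈ 0.5620, P(conservative) ≈ 0.3548

0.562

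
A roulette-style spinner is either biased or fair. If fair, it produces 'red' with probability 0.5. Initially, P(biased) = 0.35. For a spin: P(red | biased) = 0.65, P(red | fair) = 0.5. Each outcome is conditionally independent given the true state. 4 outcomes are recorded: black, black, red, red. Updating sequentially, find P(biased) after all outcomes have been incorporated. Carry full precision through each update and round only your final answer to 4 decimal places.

After 'black': P(biased) = 0.35·0.3500 / (0.35·0.3500 + 0.5·0.6500) ≈ 0.2737
After 'black': P(biased) = 0.35·0.2737 / (0.35·0.2737 + 0.5·0.7263) ≈ 0.2088
After 'red': P(biased) = 0.65·0.2088 / (0.65·0.2088 + 0.5·0.7912) ≈ 0.2554
After 'red': P(biased) = 0.65·0.2554 / (0.65·0.2554 + 0.5·0.7446) ≈ 0.3084

0.3084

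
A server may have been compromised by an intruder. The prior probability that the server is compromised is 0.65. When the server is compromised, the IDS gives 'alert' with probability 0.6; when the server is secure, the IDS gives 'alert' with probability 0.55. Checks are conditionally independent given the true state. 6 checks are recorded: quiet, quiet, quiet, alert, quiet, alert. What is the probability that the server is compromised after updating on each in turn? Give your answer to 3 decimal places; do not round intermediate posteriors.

After 'quiet': P(compromised) = 0.4·0.6500 / (0.4·0.6500 + 0.45·0.3500) ≈ 0.6228
After 'quiet': P(compromised) = 0.4·0.6228 / (0.4·0.6228 + 0.45·0.3772) ≈ 0.5947
After 'quiet': P(compromised) = 0.4·0.5947 / (0.4·0.5947 + 0.45·0.4053) ≈ 0.5660
After 'alert': P(compromised) = 0.6·0.5660 / (0.6·0.5660 + 0.55·0.4340) ≈ 0.5873
After 'quiet': P(compromised) = 0.4·0.5873 / (0.4·0.5873 + 0.45·0.4127) ≈ 0.5585
After 'alert': P(compromised) = 0.6·0.5585 / (0.6·0.5585 + 0.55·0.4415) ≈ 0.5798

0.580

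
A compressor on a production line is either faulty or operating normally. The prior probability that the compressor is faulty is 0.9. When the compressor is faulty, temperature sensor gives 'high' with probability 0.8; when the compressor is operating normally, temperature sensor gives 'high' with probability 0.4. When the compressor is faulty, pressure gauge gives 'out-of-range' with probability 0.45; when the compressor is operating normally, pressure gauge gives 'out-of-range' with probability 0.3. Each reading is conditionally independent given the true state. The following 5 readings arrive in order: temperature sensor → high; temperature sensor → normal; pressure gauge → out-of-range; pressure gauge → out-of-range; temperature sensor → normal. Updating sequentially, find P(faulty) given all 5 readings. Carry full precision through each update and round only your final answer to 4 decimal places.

After temperature sensor='high': P(faulty) = 0.8·0.9000 / (0.8·0.9000 + 0.4·0.1000) ≈ 0.9474
After temperature sensor='normal': P(faulty) = 0.2·0.9474 / (0.2·0.9474 + 0.6·0.0526) ≈ 0.8571
After pressure gauge='out-of-range': P(faulty) = 0.45·0.8571 / (0.45·0.8571 + 0.3·0.1429) ≈ 0.9000
After pressure gauge='out-of-range': P(faulty) = 0.45·0.9000 / (0.45·0.9000 + 0.3·0.1000) ≈ 0.9310
After temperature sensor='normal': P(faulty) = 0.2·0.9310 / (0.2·0.9310 + 0.6·0.0690) ≈ 0.8182

0.8182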